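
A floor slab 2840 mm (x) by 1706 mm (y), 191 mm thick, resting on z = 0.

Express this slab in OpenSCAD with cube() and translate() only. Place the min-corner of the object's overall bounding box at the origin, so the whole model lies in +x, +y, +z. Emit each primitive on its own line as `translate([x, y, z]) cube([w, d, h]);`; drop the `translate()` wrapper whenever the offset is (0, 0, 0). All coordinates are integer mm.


cube([2840, 1706, 191]);


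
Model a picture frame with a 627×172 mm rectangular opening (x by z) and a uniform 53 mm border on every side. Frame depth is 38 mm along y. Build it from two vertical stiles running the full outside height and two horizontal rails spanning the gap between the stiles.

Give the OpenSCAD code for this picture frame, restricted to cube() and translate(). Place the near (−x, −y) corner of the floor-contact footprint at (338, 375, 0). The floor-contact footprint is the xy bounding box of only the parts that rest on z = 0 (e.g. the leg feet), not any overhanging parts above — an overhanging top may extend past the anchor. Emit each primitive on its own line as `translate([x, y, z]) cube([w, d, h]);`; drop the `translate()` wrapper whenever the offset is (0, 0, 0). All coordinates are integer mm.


translate([338, 375, 0]) cube([53, 38, 278]);
translate([1018, 375, 0]) cube([53, 38, 278]);
translate([391, 375, 0]) cube([627, 38, 53]);
translate([391, 375, 225]) cube([627, 38, 53]);


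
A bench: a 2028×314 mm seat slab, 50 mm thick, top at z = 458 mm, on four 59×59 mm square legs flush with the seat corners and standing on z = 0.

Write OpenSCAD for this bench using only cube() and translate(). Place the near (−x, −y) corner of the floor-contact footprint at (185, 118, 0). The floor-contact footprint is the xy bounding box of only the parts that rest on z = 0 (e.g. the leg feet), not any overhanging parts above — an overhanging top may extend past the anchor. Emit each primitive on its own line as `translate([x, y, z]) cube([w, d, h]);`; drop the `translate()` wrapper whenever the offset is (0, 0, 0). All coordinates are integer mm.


translate([185, 118, 408]) cube([2028, 314, 50]);
translate([185, 118, 0]) cube([59, 59, 408]);
translate([185, 373, 0]) cube([59, 59, 408]);
translate([2154, 118, 0]) cube([59, 59, 408]);
translate([2154, 373, 0]) cube([59, 59, 408]);


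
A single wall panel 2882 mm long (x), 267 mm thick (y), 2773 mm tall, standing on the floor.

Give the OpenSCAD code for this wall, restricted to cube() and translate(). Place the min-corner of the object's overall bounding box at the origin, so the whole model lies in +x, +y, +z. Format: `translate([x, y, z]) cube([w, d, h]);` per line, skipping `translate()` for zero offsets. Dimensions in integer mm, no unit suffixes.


cube([2882, 267, 2773]);


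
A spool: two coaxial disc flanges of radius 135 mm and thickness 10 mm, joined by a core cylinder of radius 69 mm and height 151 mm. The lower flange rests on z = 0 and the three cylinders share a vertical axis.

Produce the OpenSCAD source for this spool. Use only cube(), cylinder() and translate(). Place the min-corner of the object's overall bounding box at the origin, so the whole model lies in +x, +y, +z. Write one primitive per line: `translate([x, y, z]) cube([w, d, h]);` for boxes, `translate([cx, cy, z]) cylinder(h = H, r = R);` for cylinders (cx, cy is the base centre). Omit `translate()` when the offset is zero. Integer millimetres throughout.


translate([135, 135, 0]) cylinder(h = 10, r = 135);
translate([135, 135, 10]) cylinder(h = 151, r = 69);
translate([135, 135, 161]) cylinder(h = 10, r = 135);


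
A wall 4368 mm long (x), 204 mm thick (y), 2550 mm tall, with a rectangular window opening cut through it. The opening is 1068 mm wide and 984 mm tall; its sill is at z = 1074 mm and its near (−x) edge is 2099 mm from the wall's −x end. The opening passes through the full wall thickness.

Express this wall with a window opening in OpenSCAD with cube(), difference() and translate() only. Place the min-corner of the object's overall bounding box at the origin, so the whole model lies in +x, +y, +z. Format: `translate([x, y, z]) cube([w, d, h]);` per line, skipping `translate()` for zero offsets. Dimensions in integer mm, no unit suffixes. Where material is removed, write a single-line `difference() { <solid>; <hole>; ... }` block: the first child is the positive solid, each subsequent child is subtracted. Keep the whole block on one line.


difference() { cube([4368, 204, 2550]); translate([2099, 0, 1074]) cube([1068, 204, 984]); }


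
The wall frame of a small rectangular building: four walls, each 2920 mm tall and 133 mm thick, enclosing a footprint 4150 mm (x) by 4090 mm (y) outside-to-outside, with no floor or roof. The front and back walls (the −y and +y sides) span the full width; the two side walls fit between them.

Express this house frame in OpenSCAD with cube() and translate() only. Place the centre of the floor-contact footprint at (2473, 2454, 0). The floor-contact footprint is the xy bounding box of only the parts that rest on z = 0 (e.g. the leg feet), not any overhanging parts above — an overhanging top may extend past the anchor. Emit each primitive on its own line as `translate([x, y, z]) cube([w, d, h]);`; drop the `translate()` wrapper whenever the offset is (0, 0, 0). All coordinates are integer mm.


translate([398, 409, 0]) cube([4150, 133, 2920]);
translate([398, 4366, 0]) cube([4150, 133, 2920]);
translate([398, 542, 0]) cube([133, 3824, 2920]);
translate([4415, 542, 0]) cube([133, 3824, 2920]);


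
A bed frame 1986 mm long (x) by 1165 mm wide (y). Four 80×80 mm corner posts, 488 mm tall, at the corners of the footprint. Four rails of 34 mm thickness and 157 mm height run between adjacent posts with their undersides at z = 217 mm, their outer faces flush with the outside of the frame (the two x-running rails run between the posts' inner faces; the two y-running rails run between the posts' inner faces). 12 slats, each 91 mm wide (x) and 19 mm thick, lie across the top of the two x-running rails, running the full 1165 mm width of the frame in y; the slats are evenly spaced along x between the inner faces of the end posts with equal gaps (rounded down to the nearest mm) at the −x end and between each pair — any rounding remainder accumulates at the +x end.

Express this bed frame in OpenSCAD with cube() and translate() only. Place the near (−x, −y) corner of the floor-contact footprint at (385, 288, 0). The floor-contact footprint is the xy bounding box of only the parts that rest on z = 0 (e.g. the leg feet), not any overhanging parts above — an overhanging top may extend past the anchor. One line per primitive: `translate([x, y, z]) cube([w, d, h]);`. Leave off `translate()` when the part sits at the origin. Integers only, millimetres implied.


translate([385, 288, 0]) cube([80, 80, 488]);
translate([385, 1373, 0]) cube([80, 80, 488]);
translate([2291, 288, 0]) cube([80, 80, 488]);
translate([2291, 1373, 0]) cube([80, 80, 488]);
translate([465, 288, 217]) cube([1826, 34, 157]);
translate([465, 1419, 217]) cube([1826, 34, 157]);
translate([385, 368, 217]) cube([34, 1005, 157]);
translate([2337, 368, 217]) cube([34, 1005, 157]);
translate([521, 288, 374]) cube([91, 1165, 19]);
translate([668, 288, 374]) cube([91, 1165, 19]);
translate([815, 288, 374]) cube([91, 1165, 19]);
translate([962, 288, 374]) cube([91, 1165, 19]);
translate([1109, 288, 374]) cube([91, 1165, 19]);
translate([1256, 288, 374]) cube([91, 1165, 19]);
translate([1403, 288, 374]) cube([91, 1165, 19]);
translate([1550, 288, 374]) cube([91, 1165, 19]);
translate([1697, 288, 374]) cube([91, 1165, 19]);
translate([1844, 288, 374]) cube([91, 1165, 19]);
translate([1991, 288, 374]) cube([91, 1165, 19]);
translate([2138, 288, 374]) cube([91, 1165, 19]);


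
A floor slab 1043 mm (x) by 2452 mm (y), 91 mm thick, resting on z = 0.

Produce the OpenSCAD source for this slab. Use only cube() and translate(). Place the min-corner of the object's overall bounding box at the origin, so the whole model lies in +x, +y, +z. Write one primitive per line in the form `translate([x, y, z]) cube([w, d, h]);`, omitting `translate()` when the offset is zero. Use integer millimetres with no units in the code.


cube([1043, 2452, 91]);


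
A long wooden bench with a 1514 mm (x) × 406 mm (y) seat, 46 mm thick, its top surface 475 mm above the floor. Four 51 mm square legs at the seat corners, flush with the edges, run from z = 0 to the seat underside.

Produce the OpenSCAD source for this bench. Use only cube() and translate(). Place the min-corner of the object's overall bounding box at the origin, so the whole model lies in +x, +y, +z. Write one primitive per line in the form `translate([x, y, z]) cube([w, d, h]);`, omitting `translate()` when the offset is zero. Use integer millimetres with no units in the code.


translate([0, 0, 429]) cube([1514, 406, 46]);
cube([51, 51, 429]);
translate([0, 355, 0]) cube([51, 51, 429]);
translate([1463, 0, 0]) cube([51, 51, 429]);
translate([1463, 355, 0]) cube([51, 51, 429]);


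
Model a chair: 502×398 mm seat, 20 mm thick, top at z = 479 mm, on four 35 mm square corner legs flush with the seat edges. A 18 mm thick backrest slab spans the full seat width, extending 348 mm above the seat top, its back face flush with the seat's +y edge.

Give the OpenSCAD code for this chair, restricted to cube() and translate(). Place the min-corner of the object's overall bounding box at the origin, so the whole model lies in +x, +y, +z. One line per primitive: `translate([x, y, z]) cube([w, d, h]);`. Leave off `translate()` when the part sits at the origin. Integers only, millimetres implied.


translate([0, 0, 459]) cube([502, 398, 20]);
cube([35, 35, 459]);
translate([467, 0, 0]) cube([35, 35, 459]);
translate([0, 363, 0]) cube([35, 35, 459]);
translate([467, 363, 0]) cube([35, 35, 459]);
translate([0, 380, 479]) cube([502, 18, 348]);


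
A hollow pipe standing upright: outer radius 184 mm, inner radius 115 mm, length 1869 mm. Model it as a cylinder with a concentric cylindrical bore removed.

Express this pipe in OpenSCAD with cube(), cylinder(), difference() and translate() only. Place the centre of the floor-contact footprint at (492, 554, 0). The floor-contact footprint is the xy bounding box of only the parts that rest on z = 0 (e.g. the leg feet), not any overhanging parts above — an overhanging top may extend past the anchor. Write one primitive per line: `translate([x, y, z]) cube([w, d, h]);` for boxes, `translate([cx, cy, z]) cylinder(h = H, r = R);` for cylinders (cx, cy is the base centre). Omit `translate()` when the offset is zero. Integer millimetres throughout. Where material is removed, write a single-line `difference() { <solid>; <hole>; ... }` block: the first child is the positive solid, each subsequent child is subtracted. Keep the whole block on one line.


difference() { translate([492, 554, 0]) cylinder(h = 1869, r = 184); translate([492, 554, 0]) cylinder(h = 1869, r = 115); }


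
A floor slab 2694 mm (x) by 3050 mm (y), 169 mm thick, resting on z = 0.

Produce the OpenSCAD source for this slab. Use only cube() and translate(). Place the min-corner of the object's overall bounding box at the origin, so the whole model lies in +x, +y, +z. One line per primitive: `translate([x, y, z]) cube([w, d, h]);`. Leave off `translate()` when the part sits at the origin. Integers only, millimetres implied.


cube([2694, 3050, 169]);


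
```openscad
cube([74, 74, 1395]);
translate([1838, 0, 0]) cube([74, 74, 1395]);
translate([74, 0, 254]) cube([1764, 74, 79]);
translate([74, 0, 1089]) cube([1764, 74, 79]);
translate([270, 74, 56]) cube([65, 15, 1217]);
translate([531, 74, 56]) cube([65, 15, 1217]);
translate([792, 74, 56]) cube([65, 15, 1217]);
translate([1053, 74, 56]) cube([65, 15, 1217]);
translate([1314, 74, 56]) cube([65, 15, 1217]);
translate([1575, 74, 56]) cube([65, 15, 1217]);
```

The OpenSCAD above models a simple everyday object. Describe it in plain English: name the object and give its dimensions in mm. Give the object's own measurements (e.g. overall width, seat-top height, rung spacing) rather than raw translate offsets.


A fence section. Two 74×74 mm posts, 1395 mm tall, stand on the floor with a clear span of 1764 mm between their inner faces. Two horizontal rails of 74×79 mm section span the gap between the posts with their undersides at z = 254 mm and z = 1089 mm, flush with the posts' −y face. 6 pickets, each 65 mm wide, 15 mm thick and 1217 mm tall, are fixed to the +y face of the rails with their bottoms at z = 56 mm, spaced across the span with a 196 mm gap after the −x post and between neighbouring pickets, with 198 mm left before the +x post.


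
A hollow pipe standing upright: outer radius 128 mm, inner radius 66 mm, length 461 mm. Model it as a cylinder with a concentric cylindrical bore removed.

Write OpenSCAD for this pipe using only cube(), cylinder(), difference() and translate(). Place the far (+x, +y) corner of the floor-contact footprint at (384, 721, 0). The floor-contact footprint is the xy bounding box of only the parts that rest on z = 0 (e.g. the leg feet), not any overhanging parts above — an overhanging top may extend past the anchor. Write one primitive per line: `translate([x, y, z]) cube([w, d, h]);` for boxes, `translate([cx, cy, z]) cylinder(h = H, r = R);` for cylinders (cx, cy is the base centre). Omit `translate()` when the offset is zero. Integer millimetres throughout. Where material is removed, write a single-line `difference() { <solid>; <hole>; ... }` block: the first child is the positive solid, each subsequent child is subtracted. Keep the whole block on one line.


difference() { translate([256, 593, 0]) cylinder(h = 461, r = 128); translate([256, 593, 0]) cylinder(h = 461, r = 66); }


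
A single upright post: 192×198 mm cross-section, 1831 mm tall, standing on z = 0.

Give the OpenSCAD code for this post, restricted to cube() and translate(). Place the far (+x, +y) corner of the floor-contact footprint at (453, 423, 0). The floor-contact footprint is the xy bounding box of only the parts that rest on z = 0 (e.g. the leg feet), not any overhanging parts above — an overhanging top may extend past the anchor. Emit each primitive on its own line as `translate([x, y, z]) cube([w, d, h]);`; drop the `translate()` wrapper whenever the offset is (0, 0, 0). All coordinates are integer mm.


translate([261, 225, 0]) cube([192, 198, 1831]);


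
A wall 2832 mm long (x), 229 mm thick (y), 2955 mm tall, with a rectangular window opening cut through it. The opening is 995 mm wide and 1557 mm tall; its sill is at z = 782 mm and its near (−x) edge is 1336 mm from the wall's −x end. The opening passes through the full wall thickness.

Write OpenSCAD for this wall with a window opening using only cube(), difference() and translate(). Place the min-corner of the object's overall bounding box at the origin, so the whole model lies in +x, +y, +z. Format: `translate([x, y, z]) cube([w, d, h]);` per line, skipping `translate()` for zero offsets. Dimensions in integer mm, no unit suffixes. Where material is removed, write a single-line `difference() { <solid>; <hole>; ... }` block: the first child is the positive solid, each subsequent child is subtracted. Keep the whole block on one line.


difference() { cube([2832, 229, 2955]); translate([1336, 0, 782]) cube([995, 229, 1557]); }


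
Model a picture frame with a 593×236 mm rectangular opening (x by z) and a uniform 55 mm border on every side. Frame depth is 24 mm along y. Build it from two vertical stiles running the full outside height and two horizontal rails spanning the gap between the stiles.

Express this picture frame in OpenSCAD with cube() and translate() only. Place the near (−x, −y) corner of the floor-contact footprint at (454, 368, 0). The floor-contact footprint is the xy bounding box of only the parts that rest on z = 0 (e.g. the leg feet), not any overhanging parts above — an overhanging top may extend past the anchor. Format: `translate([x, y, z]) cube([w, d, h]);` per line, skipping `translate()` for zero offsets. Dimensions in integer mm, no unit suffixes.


translate([454, 368, 0]) cube([55, 24, 346]);
translate([1102, 368, 0]) cube([55, 24, 346]);
translate([509, 368, 0]) cube([593, 24, 55]);
translate([509, 368, 291]) cube([593, 24, 55]);


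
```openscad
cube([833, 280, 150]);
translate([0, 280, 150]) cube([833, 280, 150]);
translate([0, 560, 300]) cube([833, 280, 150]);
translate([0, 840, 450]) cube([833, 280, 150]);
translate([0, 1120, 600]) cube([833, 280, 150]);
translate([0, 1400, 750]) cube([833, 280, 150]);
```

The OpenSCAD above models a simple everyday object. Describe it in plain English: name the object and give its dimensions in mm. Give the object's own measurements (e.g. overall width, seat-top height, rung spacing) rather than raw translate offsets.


A straight staircase of 6 solid steps. Each step is 833 mm wide (x), 280 mm deep (y, the going) and 150 mm tall (the rise). The first step rests on the floor; each subsequent step sits one going further in +y and one rise higher in +z, directly behind and above the previous step with no overlap.


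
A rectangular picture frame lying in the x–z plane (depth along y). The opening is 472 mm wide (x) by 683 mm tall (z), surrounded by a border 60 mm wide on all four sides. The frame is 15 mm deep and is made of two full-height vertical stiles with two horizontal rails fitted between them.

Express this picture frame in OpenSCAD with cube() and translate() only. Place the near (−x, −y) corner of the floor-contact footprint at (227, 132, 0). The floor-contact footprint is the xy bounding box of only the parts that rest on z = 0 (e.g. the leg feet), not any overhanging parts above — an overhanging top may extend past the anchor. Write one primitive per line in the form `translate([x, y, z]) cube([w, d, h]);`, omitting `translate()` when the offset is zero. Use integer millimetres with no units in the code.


translate([227, 132, 0]) cube([60, 15, 803]);
translate([759, 132, 0]) cube([60, 15, 803]);
translate([287, 132, 0]) cube([472, 15, 60]);
translate([287, 132, 743]) cube([472, 15, 60]);


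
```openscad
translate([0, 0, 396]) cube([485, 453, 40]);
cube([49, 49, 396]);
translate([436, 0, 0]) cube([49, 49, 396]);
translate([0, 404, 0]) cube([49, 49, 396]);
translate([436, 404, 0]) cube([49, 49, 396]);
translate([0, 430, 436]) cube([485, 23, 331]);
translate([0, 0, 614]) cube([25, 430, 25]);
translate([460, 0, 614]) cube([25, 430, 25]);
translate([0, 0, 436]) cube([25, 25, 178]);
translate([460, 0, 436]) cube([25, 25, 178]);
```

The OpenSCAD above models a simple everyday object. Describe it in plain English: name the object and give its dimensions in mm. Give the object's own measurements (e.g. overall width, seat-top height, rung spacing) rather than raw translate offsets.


A chair. The seat is a 485×453×40 mm slab with its top at z = 436 mm, on four 49×49 mm corner legs (flush with the seat edges, standing on z = 0). A flat backrest 23 mm thick, 331 mm tall, spans the full seat width and rises from the seat top along its +y edge, rear face flush with the rear of the seat. Two armrests of 25×25 mm section run along each side from the seat's front edge to the front of the backrest, top faces 203 mm above the seat top and outer faces flush with the seat's x-edges; a 25×25 mm post under the front of each armrest stands on the seat at the front corner.


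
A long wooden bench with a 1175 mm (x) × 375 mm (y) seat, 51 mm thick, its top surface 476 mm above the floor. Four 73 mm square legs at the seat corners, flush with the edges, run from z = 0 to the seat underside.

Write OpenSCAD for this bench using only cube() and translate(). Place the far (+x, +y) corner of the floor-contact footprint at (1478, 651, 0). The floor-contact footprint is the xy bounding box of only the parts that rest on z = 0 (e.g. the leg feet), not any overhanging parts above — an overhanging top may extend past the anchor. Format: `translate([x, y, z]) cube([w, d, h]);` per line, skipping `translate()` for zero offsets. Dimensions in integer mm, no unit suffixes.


translate([303, 276, 425]) cube([1175, 375, 51]);
translate([303, 276, 0]) cube([73, 73, 425]);
translate([303, 578, 0]) cube([73, 73, 425]);
translate([1405, 276, 0]) cube([73, 73, 425]);
translate([1405, 578, 0]) cube([73, 73, 425]);


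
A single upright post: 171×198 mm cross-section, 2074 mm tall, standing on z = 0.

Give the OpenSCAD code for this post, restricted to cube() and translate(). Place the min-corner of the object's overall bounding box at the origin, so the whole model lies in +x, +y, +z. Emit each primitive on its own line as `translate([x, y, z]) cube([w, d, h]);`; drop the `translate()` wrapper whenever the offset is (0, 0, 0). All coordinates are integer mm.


cube([171, 198, 2074]);


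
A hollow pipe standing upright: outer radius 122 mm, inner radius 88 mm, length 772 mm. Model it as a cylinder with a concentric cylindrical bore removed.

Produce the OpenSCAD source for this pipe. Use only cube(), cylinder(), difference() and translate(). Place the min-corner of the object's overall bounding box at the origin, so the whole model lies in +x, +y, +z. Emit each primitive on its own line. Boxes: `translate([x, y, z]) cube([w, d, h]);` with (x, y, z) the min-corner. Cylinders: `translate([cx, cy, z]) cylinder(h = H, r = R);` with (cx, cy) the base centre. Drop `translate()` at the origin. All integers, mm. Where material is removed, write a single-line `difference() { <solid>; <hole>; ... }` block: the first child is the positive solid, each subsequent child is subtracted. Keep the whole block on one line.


difference() { translate([122, 122, 0]) cylinder(h = 772, r = 122); translate([122, 122, 0]) cylinder(h = 772, r = 88); }


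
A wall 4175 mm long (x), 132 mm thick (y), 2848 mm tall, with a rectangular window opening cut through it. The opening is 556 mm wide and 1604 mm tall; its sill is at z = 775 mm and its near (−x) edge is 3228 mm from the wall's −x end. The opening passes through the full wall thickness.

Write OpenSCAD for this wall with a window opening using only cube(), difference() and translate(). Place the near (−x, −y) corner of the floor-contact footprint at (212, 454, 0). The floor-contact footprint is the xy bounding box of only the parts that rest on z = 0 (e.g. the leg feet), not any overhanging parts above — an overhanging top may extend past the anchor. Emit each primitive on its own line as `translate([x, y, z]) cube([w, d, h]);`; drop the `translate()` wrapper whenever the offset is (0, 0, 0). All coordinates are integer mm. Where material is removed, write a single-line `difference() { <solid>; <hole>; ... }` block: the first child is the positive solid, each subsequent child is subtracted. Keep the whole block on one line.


difference() { translate([212, 454, 0]) cube([4175, 132, 2848]); translate([3440, 454, 775]) cube([556, 132, 1604]); }


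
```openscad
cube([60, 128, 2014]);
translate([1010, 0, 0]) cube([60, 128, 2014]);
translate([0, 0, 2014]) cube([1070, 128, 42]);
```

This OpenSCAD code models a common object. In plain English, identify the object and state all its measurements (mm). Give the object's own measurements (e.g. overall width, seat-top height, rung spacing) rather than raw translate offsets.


A door frame. The clear opening is 950 mm wide and 2014 mm high. Two 60 mm wide jambs, 128 mm deep, stand either side of the opening from the floor to the top of the opening. A 42 mm thick head sits across the top of both jambs, spanning the full outside width of the frame.


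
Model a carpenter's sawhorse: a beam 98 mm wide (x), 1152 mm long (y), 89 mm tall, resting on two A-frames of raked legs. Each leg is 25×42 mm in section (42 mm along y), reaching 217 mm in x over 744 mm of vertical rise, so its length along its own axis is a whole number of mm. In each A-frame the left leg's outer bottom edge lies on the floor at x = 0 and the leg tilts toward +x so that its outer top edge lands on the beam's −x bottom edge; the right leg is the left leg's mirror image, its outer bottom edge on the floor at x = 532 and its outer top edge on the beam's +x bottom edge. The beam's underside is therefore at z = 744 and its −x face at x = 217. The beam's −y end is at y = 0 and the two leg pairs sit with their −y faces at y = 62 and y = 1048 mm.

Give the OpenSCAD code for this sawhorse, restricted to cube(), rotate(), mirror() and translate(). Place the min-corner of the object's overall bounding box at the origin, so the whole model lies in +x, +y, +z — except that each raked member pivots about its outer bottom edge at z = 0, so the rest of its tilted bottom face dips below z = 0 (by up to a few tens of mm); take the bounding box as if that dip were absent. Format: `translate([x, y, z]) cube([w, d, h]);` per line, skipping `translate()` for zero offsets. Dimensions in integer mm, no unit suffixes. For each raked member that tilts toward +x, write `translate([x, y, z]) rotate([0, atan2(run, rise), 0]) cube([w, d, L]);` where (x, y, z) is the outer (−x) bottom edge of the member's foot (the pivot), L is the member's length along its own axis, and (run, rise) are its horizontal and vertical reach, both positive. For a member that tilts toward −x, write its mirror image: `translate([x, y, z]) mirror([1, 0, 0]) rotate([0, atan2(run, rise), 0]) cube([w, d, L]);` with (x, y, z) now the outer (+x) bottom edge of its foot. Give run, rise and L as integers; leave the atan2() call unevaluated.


// leg length = √(217² + 744²) = 775
// right-leg outer foot x = 2·217 + 98 = 532
// beam min-corner = (217, 0, 744)
translate([217, 0, 744]) cube([98, 1152, 89]);
translate([0, 62, 0]) rotate([0, atan2(217, 744), 0]) cube([25, 42, 775]);
translate([532, 62, 0]) mirror([1, 0, 0]) rotate([0, atan2(217, 744), 0]) cube([25, 42, 775]);
translate([0, 1048, 0]) rotate([0, atan2(217, 744), 0]) cube([25, 42, 775]);
translate([532, 1048, 0]) mirror([1, 0, 0]) rotate([0, atan2(217, 744), 0]) cube([25, 42, 775]);


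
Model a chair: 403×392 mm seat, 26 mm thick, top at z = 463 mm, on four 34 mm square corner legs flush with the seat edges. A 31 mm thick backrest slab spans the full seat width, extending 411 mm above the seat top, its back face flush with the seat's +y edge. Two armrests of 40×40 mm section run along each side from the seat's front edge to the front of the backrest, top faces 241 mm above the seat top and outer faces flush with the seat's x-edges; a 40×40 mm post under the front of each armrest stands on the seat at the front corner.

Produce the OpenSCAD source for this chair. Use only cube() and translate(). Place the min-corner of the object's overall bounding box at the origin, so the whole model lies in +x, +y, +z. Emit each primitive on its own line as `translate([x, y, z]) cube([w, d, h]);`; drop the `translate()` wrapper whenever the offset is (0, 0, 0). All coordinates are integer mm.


translate([0, 0, 437]) cube([403, 392, 26]);
cube([34, 34, 437]);
translate([369, 0, 0]) cube([34, 34, 437]);
translate([0, 358, 0]) cube([34, 34, 437]);
translate([369, 358, 0]) cube([34, 34, 437]);
translate([0, 361, 463]) cube([403, 31, 411]);
translate([0, 0, 664]) cube([40, 361, 40]);
translate([363, 0, 664]) cube([40, 361, 40]);
translate([0, 0, 463]) cube([40, 40, 201]);
translate([363, 0, 463]) cube([40, 40, 201]);


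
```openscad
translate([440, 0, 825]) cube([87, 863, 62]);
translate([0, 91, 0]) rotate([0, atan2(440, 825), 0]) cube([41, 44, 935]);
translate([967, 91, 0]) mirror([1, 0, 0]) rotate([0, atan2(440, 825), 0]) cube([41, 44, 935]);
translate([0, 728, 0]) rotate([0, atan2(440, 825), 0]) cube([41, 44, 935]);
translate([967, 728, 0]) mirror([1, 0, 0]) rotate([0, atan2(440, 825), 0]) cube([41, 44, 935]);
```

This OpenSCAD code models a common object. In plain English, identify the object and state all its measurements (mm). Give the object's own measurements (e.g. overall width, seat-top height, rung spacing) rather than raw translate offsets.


A sawhorse. A 87×863×62 mm beam (x, y, z) sits on two A-frame leg pairs. Each pair is two raked legs of 41×44 mm section (44 mm along y) splaying symmetrically in x. Each leg rises 825 mm vertically over 440 mm of horizontal reach and is 935 mm long along its own axis. Every leg's outer bottom edge rests on the floor and its outer top edge meets a bottom edge of the beam — the left legs (tilting toward +x) meet the beam's −x bottom edge, the right legs (their mirror images, tilting toward −x) meet its +x bottom edge — so the leg tops tuck under the beam, the beam's underside is 825 mm above the floor, and the feet are 967 mm apart outside-to-outside with the beam centred between them. The two leg pairs are set in 91 mm from either end of the beam.


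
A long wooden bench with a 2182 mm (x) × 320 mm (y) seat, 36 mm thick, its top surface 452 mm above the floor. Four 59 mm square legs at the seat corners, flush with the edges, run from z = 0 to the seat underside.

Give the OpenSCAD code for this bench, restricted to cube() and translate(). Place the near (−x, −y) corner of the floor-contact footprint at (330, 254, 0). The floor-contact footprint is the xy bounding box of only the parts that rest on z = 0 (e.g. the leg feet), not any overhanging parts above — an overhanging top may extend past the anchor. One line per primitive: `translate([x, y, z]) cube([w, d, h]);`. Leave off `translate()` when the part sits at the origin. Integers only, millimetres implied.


translate([330, 254, 416]) cube([2182, 320, 36]);
translate([330, 254, 0]) cube([59, 59, 416]);
translate([330, 515, 0]) cube([59, 59, 416]);
translate([2453, 254, 0]) cube([59, 59, 416]);
translate([2453, 515, 0]) cube([59, 59, 416]);


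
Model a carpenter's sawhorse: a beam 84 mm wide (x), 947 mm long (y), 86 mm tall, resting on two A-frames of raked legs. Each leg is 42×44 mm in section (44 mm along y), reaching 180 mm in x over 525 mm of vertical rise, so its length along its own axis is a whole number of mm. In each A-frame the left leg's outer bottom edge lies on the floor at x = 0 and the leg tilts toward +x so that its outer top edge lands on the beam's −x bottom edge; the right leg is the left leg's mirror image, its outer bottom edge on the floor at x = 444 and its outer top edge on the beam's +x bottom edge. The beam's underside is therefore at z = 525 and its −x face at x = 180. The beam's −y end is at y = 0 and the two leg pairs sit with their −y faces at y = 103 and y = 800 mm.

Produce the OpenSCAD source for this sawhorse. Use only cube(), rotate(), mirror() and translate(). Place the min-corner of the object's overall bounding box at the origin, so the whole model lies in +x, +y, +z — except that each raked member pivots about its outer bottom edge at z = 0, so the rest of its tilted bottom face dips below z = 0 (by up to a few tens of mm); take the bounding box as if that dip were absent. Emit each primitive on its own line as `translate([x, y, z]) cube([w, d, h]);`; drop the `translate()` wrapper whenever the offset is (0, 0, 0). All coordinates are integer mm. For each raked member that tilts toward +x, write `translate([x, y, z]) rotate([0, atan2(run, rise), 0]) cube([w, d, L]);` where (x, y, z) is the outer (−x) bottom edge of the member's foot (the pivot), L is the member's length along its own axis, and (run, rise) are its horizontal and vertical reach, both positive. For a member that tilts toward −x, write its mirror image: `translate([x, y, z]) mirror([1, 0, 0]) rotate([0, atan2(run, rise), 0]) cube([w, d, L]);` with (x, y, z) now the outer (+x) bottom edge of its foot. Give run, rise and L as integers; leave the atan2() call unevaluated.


translate([180, 0, 525]) cube([84, 947, 86]);
translate([0, 103, 0]) rotate([0, atan2(180, 525), 0]) cube([42, 44, 555]);
translate([444, 103, 0]) mirror([1, 0, 0]) rotate([0, atan2(180, 525), 0]) cube([42, 44, 555]);
translate([0, 800, 0]) rotate([0, atan2(180, 525), 0]) cube([42, 44, 555]);
translate([444, 800, 0]) mirror([1, 0, 0]) rotate([0, atan2(180, 525), 0]) cube([42, 44, 555]);


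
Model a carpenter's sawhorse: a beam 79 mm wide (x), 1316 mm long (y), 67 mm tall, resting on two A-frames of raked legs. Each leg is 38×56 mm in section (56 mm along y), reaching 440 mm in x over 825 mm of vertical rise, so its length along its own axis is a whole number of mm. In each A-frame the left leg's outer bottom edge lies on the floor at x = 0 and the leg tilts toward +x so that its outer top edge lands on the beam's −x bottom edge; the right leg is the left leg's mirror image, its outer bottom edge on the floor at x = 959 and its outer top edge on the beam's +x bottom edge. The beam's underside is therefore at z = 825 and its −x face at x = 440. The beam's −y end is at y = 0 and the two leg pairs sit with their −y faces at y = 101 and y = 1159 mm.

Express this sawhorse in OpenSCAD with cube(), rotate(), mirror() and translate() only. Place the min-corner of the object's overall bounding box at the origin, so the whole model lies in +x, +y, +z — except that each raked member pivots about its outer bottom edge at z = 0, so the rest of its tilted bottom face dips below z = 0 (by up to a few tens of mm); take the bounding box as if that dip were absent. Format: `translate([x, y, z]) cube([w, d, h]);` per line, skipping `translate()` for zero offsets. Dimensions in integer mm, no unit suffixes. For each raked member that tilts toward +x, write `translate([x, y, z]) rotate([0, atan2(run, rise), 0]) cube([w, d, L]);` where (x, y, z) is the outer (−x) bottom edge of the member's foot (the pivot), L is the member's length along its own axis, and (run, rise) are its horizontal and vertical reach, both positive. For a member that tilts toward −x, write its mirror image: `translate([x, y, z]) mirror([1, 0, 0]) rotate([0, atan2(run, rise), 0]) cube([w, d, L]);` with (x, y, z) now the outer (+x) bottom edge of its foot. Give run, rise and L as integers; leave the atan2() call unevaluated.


// leg length = √(440² + 825²) = 935
// right-leg outer foot x = 2·440 + 79 = 959
// beam min-corner = (440, 0, 825)
translate([440, 0, 825]) cube([79, 1316, 67]);
translate([0, 101, 0]) rotate([0, atan2(440, 825), 0]) cube([38, 56, 935]);
translate([959, 101, 0]) mirror([1, 0, 0]) rotate([0, atan2(440, 825), 0]) cube([38, 56, 935]);
translate([0, 1159, 0]) rotate([0, atan2(440, 825), 0]) cube([38, 56, 935]);
translate([959, 1159, 0]) mirror([1, 0, 0]) rotate([0, atan2(440, 825), 0]) cube([38, 56, 935]);


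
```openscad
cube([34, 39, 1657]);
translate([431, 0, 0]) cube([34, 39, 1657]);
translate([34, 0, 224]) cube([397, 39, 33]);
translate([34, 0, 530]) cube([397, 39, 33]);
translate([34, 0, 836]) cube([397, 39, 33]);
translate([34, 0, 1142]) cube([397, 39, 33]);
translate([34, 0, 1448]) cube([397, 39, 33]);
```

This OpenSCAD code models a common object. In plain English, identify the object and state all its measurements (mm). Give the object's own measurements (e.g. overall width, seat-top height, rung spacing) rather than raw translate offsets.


A straight ladder. Two 34×39 mm vertical rails, 1657 mm tall, stand 465 mm apart (outside-to-outside) with their front faces coplanar on the −y side. 5 rungs, each 39 mm deep and 33 mm tall, span between the inner faces of the rails, front faces flush with the rails. The lowest rung's underside is at z = 224 mm and rungs are spaced 306 mm apart (underside to underside).


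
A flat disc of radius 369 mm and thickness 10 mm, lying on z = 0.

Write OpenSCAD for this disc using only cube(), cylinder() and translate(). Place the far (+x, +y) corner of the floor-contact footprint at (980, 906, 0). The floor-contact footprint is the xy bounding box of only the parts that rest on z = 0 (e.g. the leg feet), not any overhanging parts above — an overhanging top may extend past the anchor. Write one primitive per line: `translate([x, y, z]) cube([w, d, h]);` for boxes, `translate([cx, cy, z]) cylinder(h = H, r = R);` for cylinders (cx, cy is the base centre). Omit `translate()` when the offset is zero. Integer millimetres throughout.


translate([611, 537, 0]) cylinder(h = 10, r = 369);


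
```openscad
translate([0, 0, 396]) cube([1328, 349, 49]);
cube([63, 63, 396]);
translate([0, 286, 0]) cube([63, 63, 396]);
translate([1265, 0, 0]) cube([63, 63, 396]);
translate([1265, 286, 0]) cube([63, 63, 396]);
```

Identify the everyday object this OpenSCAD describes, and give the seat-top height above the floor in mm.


A bench. The seat-top height is 445 mm.

A long slab on four corner posts — a bench. The slab sits at z = 396 with thickness 49, so the top is 396 + 49 = 445 mm.


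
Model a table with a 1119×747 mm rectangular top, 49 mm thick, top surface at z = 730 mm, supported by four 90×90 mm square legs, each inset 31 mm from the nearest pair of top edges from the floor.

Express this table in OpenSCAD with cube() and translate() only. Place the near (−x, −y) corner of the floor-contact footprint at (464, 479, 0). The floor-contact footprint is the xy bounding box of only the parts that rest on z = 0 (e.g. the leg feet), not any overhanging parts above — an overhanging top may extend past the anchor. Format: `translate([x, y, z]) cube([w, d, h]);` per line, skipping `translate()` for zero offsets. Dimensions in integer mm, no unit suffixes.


// leg_h = 730 - 49 = 681
translate([433, 448, 681]) cube([1119, 747, 49]);
translate([464, 479, 0]) cube([90, 90, 681]);
translate([1431, 479, 0]) cube([90, 90, 681]);
translate([464, 1074, 0]) cube([90, 90, 681]);
translate([1431, 1074, 0]) cube([90, 90, 681]);


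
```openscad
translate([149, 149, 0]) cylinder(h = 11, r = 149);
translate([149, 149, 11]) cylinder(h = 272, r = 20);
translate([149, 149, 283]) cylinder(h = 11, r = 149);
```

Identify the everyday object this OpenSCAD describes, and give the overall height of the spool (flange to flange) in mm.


A spool. The overall height is 294 mm.

Three coaxial cylinders, large–small–large — a spool. Two 11 mm flanges and a 272 mm core give 11 + 272 + 11 = 294 mm.


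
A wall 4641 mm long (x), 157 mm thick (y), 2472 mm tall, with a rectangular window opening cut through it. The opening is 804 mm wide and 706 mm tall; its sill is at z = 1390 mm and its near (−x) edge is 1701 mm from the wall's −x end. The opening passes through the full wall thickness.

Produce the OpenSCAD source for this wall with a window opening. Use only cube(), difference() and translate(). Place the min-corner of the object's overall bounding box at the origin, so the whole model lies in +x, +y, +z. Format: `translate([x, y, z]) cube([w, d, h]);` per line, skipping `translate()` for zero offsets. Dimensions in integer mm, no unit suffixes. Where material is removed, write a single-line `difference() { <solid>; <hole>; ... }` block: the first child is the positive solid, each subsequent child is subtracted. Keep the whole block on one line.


difference() { cube([4641, 157, 2472]); translate([1701, 0, 1390]) cube([804, 157, 706]); }


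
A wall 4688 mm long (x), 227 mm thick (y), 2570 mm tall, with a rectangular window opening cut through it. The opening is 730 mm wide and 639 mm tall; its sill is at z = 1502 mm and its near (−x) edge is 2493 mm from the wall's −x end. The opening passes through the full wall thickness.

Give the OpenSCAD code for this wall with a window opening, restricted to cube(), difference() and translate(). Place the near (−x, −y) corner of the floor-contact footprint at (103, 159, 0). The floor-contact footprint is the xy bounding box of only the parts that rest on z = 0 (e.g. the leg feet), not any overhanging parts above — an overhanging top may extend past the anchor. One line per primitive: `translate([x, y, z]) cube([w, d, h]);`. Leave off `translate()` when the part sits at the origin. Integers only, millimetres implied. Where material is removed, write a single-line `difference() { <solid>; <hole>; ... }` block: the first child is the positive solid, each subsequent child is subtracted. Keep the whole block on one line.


difference() { translate([103, 159, 0]) cube([4688, 227, 2570]); translate([2596, 159, 1502]) cube([730, 227, 639]); }
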